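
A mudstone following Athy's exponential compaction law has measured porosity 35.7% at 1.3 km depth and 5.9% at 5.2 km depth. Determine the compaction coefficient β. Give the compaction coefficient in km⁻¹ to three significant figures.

Athy: phi(d) = phi₀ e^(−βd) ⇒ phi₁/phi₂ = e^{β(d₂−d₁)} ⇒ β = ln(phi₁/phi₂)/(d₂−d₁)
β = ln(0.357/0.059) / (5.2 − 1.3) = ln(6.051) / 3.9 = 1.8002 / 3.9 = 0.4616 km⁻¹

0.462 km⁻¹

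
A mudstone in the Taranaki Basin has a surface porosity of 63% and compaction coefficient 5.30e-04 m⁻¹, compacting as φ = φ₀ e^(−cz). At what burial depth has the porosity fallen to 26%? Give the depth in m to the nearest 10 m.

1670 m

Working in km (1 km = 1000 m; c in km⁻¹ = c in m⁻¹ × 1000):
Invert Athy's law: z = ln(φ₀/φ) / c
z = ln(0.63/0.26) / 0.53 = ln(2.423) / 0.53 = 0.8850 / 0.53 = 1.670 km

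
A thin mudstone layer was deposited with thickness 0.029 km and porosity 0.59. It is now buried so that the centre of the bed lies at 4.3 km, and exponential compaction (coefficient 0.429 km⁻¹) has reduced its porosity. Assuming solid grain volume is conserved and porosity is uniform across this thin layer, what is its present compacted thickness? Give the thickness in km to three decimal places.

0.013 km

Porosity at 4.3 km: φ = 0.59·exp(−0.429×4.3) = 0.0933
Solid-volume conservation: h(1−φ) = h₀(1−φ₀) ⇒ h = h₀·(1−φ₀)/(1−φ)
h = 0.029 × (1 − 0.59)/(1 − 0.0933) = 0.029 × 0.4522 = 0.0131 km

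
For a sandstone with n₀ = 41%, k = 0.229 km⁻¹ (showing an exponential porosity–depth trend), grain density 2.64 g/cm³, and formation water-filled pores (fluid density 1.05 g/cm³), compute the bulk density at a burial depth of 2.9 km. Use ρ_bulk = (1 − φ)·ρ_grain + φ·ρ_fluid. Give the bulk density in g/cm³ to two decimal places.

Porosity at depth: n = 0.41·exp(−0.229×2.9) = 0.41×0.5147 = 0.2110
Bulk density: ρ_b = (1−n)ρ_g + n·ρ_f = 0.7890×2.64 + 0.2110×1.05
       = 2.083 + 0.222 = 2.304 g/cm³

2.30 g/cm³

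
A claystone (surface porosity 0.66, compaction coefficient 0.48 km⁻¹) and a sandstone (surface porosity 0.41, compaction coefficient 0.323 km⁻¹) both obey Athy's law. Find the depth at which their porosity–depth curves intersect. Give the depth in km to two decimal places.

3.03 km

Set phi₀ₐ e^(−cₐd) = phi₀ᵦ e^(−cᵦd) ⇒ ln(phi₀ₐ/phi₀ᵦ) = (cₐ − cᵦ)·d
d = ln(0.66/0.41) / (0.48 − 0.323) = 0.4761 / 0.157 = 3.032 km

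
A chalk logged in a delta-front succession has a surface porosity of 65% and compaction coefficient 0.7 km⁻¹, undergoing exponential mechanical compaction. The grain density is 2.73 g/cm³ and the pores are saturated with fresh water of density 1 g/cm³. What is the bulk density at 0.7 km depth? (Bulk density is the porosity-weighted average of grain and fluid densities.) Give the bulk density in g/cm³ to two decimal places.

2.04 g/cm³

Porosity at depth: n = 0.65·exp(−0.7×0.7) = 0.65×0.6126 = 0.3982
Bulk density: ρ_b = (1−n)ρ_g + n·ρ_f = 0.6018×2.73 + 0.3982×1
       = 1.643 + 0.398 = 2.041 g/cm³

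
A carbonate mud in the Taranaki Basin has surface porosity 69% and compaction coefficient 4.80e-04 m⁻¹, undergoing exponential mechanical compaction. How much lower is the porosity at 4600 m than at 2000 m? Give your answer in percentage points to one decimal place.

18.8 percentage points

Working in km (1 km = 1000 m; β in km⁻¹ = β in m⁻¹ × 1000):
n(2) = 0.69·e^(−0.48×2) = 0.2642
n(4.6) = 0.69·e^(−0.48×4.6) = 0.0758
Δn = 0.2642 − 0.0758 = 0.1884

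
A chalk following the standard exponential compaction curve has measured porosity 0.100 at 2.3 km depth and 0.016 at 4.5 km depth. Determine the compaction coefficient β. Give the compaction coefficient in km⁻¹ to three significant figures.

Athy: phi(d) = phi₀ e^(−βd) ⇒ phi₁/phi₂ = e^{β(d₂−d₁)} ⇒ β = ln(phi₁/phi₂)/(d₂−d₁)
β = ln(0.1/0.016) / (4.5 − 2.3) = ln(6.25) / 2.2 = 1.8326 / 2.2 = 0.833 km⁻¹

0.833 km⁻¹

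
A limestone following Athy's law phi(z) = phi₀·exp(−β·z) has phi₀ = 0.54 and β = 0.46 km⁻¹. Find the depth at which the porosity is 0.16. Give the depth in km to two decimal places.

2.64 km

Invert Athy's law: z = ln(phi₀/phi) / β
z = ln(0.54/0.16) / 0.46 = ln(3.375) / 0.46 = 1.2164 / 0.46 = 2.644 km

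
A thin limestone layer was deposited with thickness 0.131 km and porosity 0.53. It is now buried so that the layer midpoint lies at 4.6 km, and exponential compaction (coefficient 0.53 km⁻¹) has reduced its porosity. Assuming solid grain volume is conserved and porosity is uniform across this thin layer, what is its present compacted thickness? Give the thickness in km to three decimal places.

Porosity at 4.6 km: phi = 0.53·exp(−0.53×4.6) = 0.0463
Solid-volume conservation: h(1−phi) = h₀(1−phi₀) ⇒ h = h₀·(1−phi₀)/(1−phi)
h = 0.131 × (1 − 0.53)/(1 − 0.0463) = 0.131 × 0.4928 = 0.0646 km

0.065 km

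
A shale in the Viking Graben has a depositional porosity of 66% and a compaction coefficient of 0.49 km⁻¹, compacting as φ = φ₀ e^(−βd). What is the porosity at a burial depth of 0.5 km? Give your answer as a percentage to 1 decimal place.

51.7%

φ = φ₀·exp(−β·d) = 0.66 × exp(−0.49 × 0.5) = 0.66 × exp(−0.245)
  = 0.66 × 0.7827 = 0.5166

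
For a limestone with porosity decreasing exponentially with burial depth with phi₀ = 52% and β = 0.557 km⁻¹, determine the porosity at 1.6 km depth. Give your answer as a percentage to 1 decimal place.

21.3%

phi = phi₀·exp(−β·z) = 0.52 × exp(−0.557 × 1.6) = 0.52 × exp(−0.8912)
  = 0.52 × 0.4102 = 0.2133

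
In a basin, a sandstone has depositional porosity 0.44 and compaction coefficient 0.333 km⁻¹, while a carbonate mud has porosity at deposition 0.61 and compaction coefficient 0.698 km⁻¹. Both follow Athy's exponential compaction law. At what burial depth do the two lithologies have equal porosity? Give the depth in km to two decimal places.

0.90 km

Set n₀ₐ e^(−kₐz) = n₀ᵦ e^(−kᵦz) ⇒ ln(n₀ₐ/n₀ᵦ) = (kₐ − kᵦ)·z
z = ln(0.44/0.61) / (0.333 − 0.698) = -0.3267 / -0.365 = 0.895 km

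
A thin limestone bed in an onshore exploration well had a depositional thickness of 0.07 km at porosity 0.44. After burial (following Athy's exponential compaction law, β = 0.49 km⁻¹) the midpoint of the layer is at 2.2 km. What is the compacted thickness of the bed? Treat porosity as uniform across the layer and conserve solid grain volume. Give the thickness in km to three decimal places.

0.046 km

Porosity at 2.2 km: φ = 0.44·exp(−0.49×2.2) = 0.1497
Solid-volume conservation: h(1−φ) = h₀(1−φ₀) ⇒ h = h₀·(1−φ₀)/(1−φ)
h = 0.07 × (1 − 0.44)/(1 − 0.1497) = 0.07 × 0.6586 = 0.0461 km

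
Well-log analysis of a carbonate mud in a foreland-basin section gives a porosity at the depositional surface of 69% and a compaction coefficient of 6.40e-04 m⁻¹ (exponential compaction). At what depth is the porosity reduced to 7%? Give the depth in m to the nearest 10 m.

3580 m

Working in km (1 km = 1000 m; β in km⁻¹ = β in m⁻¹ × 1000):
Invert Athy's law: Z = ln(phi₀/phi) / β
Z = ln(0.69/0.07) / 0.64 = ln(9.857) / 0.64 = 2.2882 / 0.64 = 3.575 km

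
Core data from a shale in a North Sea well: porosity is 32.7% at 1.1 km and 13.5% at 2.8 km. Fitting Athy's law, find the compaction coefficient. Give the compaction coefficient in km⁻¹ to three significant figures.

Athy: φ(z) = φ₀ e^(−kz) ⇒ φ₁/φ₂ = e^{k(z₂−z₁)} ⇒ k = ln(φ₁/φ₂)/(z₂−z₁)
k = ln(0.327/0.135) / (2.8 − 1.1) = ln(2.422) / 1.7 = 0.8847 / 1.7 = 0.5204 km⁻¹

0.520 km⁻¹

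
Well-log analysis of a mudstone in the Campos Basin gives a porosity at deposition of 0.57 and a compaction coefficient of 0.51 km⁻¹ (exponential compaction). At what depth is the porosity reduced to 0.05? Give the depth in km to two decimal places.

Invert Athy's law: z = ln(phi₀/phi) / k
z = ln(0.57/0.05) / 0.51 = ln(11.4) / 0.51 = 2.4336 / 0.51 = 4.772 km

4.77 km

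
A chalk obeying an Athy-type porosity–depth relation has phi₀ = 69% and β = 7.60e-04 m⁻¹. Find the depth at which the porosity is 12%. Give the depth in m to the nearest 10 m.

Working in km (1 km = 1000 m; β in km⁻¹ = β in m⁻¹ × 1000):
Invert Athy's law: d = ln(phi₀/phi) / β
d = ln(0.69/0.12) / 0.76 = ln(5.75) / 0.76 = 1.7492 / 0.76 = 2.302 km

2300 m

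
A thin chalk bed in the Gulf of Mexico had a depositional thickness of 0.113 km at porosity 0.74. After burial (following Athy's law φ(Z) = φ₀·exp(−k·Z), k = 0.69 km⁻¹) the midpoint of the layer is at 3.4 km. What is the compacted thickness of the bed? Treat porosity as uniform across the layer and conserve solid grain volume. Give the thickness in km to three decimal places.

Porosity at 3.4 km: φ = 0.74·exp(−0.69×3.4) = 0.0709
Solid-volume conservation: h(1−φ) = h₀(1−φ₀) ⇒ h = h₀·(1−φ₀)/(1−φ)
h = 0.113 × (1 − 0.74)/(1 − 0.0709) = 0.113 × 0.2798 = 0.0316 km

0.032 km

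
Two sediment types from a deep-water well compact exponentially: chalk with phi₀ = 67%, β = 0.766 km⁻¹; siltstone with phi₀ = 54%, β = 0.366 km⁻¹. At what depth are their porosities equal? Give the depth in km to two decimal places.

0.54 km

Set phi₀ₐ e^(−βₐd) = phi₀ᵦ e^(−βᵦd) ⇒ ln(phi₀ₐ/phi₀ᵦ) = (βₐ − βᵦ)·d
d = ln(0.67/0.54) / (0.766 − 0.366) = 0.2157 / 0.4 = 0.539 km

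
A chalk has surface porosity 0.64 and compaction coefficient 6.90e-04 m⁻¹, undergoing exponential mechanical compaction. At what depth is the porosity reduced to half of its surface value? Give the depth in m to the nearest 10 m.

1000 m

Working in km (1 km = 1000 m; k in km⁻¹ = k in m⁻¹ × 1000):
n/n₀ = 1/2 ⇒ exp(−k·Z) = 1/2 ⇒ Z = ln(2) / k
Z = 0.6931 / 0.69 = 1.005 km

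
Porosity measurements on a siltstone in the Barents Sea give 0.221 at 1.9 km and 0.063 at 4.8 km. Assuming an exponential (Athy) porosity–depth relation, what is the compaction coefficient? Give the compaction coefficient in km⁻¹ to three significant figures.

Athy: n(Z) = n₀ e^(−kZ) ⇒ n₁/n₂ = e^{k(Z₂−Z₁)} ⇒ k = ln(n₁/n₂)/(Z₂−Z₁)
k = ln(0.221/0.063) / (4.8 − 1.9) = ln(3.508) / 2.9 = 1.2550 / 2.9 = 0.4328 km⁻¹

0.433 km⁻¹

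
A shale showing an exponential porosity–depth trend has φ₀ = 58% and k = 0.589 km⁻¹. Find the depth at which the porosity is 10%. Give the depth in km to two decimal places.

Invert Athy's law: z = ln(φ₀/φ) / k
z = ln(0.58/0.1) / 0.589 = ln(5.8) / 0.589 = 1.7579 / 0.589 = 2.984 km

2.98 km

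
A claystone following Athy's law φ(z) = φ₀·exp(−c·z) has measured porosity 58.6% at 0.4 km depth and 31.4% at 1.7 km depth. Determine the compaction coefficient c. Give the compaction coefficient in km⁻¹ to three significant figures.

Athy: φ(z) = φ₀ e^(−cz) ⇒ φ₁/φ₂ = e^{c(z₂−z₁)} ⇒ c = ln(φ₁/φ₂)/(z₂−z₁)
c = ln(0.586/0.314) / (1.7 − 0.4) = ln(1.866) / 1.3 = 0.6239 / 1.3 = 0.4799 km⁻¹

0.480 km⁻¹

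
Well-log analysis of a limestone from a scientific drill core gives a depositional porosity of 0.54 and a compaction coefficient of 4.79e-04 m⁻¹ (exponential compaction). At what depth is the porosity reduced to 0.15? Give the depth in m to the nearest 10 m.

2670 m

Working in km (1 km = 1000 m; k in km⁻¹ = k in m⁻¹ × 1000):
Invert Athy's law: z = ln(n₀/n) / k
z = ln(0.54/0.15) / 0.479 = ln(3.6) / 0.479 = 1.2809 / 0.479 = 2.674 km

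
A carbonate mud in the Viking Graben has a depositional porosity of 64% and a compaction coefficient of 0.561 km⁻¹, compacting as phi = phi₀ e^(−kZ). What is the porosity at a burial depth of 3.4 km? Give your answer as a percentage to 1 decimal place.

9.5%

phi = phi₀·exp(−k·Z) = 0.64 × exp(−0.561 × 3.4) = 0.64 × exp(−1.907)
  = 0.64 × 0.1485 = 0.0950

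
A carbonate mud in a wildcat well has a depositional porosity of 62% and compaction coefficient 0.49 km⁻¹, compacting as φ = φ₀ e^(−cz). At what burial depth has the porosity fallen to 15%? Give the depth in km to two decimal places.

2.90 km

Invert Athy's law: z = ln(φ₀/φ) / c
z = ln(0.62/0.15) / 0.49 = ln(4.133) / 0.49 = 1.4191 / 0.49 = 2.896 km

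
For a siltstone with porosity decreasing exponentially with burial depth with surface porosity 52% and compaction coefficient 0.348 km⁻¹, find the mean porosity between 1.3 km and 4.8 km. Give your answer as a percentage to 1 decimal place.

19.1%

⟨n⟩ = (1/(z₂−z₁)) ∫ n₀ e^(−βz) dz = n₀·(e^(−β·z₁) − e^(−β·z₂)) / (β·(z₂−z₁))
e^(−0.348×1.3) = 0.6361; e^(−0.348×4.8) = 0.1882
⟨n⟩ = 0.52 × (0.6361 − 0.1882) / (0.348 × 3.5) = 0.52 × 0.3678 = 0.1912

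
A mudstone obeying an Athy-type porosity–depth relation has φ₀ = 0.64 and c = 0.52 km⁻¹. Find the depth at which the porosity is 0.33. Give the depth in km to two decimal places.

Invert Athy's law: Z = ln(φ₀/φ) / c
Z = ln(0.64/0.33) / 0.52 = ln(1.939) / 0.52 = 0.6624 / 0.52 = 1.274 km

1.27 km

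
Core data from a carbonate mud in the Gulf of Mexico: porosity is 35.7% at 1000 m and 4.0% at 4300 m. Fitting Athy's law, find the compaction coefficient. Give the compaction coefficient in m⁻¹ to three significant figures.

0.000663 m⁻¹

Working in km (1 km = 1000 m; c in km⁻¹ = c in m⁻¹ × 1000):
Athy: φ(Z) = φ₀ e^(−cZ) ⇒ φ₁/φ₂ = e^{c(Z₂−Z₁)} ⇒ c = ln(φ₁/φ₂)/(Z₂−Z₁)
c = ln(0.357/0.04) / (4.3 − 1) = ln(8.925) / 3.3 = 2.1889 / 3.3 = 0.6633 km⁻¹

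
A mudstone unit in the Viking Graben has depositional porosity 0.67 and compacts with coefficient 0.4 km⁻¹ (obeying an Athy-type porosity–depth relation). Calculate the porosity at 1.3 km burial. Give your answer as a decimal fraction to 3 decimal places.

0.398

φ = φ₀·exp(−k·z) = 0.67 × exp(−0.4 × 1.3) = 0.67 × exp(−0.52)
  = 0.67 × 0.5945 = 0.3983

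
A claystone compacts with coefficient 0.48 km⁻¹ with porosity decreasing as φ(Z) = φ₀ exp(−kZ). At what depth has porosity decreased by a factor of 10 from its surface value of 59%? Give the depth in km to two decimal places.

φ/φ₀ = 1/10 ⇒ exp(−k·Z) = 1/10 ⇒ Z = ln(10) / k
Z = 2.3026 / 0.48 = 4.797 km

4.80 km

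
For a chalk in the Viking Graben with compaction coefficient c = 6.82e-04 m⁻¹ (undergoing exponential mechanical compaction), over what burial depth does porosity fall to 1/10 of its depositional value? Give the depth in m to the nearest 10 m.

Working in km (1 km = 1000 m; c in km⁻¹ = c in m⁻¹ × 1000):
phi/phi₀ = 1/10 ⇒ exp(−c·z) = 1/10 ⇒ z = ln(10) / c
z = 2.3026 / 0.682 = 3.376 km

3380 m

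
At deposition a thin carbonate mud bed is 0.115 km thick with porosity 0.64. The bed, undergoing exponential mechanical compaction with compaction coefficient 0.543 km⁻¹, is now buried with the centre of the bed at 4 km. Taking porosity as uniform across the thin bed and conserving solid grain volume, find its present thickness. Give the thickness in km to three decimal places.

0.045 km

Porosity at 4 km: n = 0.64·exp(−0.543×4) = 0.0729
Solid-volume conservation: h(1−n) = h₀(1−n₀) ⇒ h = h₀·(1−n₀)/(1−n)
h = 0.115 × (1 − 0.64)/(1 − 0.0729) = 0.115 × 0.3883 = 0.0447 km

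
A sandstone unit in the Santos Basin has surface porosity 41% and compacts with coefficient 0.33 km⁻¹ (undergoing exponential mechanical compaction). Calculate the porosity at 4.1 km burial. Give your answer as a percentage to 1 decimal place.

10.6%

n = n₀·exp(−k·z) = 0.41 × exp(−0.33 × 4.1) = 0.41 × exp(−1.353)
  = 0.41 × 0.2585 = 0.1060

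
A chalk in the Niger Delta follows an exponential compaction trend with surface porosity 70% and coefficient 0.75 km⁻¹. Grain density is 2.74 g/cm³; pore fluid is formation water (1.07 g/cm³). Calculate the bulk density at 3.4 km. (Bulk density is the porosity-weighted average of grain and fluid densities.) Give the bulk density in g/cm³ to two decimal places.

2.65 g/cm³

Porosity at depth: φ = 0.7·exp(−0.75×3.4) = 0.7×0.0781 = 0.0547
Bulk density: ρ_b = (1−φ)ρ_g + φ·ρ_f = 0.9453×2.74 + 0.0547×1.07
       = 2.590 + 0.058 = 2.649 g/cm³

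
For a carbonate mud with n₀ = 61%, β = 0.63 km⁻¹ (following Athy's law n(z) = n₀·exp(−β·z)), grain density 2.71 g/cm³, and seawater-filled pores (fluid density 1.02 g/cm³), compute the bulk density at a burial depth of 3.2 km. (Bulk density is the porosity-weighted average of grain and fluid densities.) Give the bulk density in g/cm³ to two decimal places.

Porosity at depth: n = 0.61·exp(−0.63×3.2) = 0.61×0.1332 = 0.0812
Bulk density: ρ_b = (1−n)ρ_g + n·ρ_f = 0.9188×2.71 + 0.0812×1.02
       = 2.490 + 0.083 = 2.573 g/cm³

2.57 g/cm³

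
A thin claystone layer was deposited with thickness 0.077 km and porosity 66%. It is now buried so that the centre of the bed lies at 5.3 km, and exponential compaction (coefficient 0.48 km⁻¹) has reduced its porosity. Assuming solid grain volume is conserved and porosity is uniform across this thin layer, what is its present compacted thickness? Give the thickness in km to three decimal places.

Porosity at 5.3 km: n = 0.66·exp(−0.48×5.3) = 0.0518
Solid-volume conservation: h(1−n) = h₀(1−n₀) ⇒ h = h₀·(1−n₀)/(1−n)
h = 0.077 × (1 − 0.66)/(1 − 0.0518) = 0.077 × 0.3586 = 0.0276 km

0.028 km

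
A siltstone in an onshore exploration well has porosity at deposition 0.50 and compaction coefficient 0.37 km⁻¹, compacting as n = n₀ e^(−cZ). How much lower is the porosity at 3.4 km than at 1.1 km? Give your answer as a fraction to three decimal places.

n(1.1) = 0.5·e^(−0.37×1.1) = 0.3328
n(3.4) = 0.5·e^(−0.37×3.4) = 0.1421
Δn = 0.3328 − 0.1421 = 0.1907

0.191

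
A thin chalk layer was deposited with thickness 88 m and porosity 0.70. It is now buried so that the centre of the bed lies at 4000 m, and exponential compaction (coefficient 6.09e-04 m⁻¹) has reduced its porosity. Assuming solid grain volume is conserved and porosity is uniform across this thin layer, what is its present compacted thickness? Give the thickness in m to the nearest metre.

28 m

Working in km (1 km = 1000 m; β in km⁻¹ = β in m⁻¹ × 1000):
Porosity at 4 km: n = 0.7·exp(−0.609×4) = 0.0613
Solid-volume conservation: h(1−n) = h₀(1−n₀) ⇒ h = h₀·(1−n₀)/(1−n)
h = 0.088 × (1 − 0.7)/(1 − 0.0613) = 0.088 × 0.3196 = 0.0281 km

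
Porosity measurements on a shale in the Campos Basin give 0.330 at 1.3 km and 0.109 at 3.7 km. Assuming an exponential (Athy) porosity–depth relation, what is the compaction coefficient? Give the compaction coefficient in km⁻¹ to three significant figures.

Athy: phi(d) = phi₀ e^(−βd) ⇒ phi₁/phi₂ = e^{β(d₂−d₁)} ⇒ β = ln(phi₁/phi₂)/(d₂−d₁)
β = ln(0.33/0.109) / (3.7 − 1.3) = ln(3.028) / 2.4 = 1.1077 / 2.4 = 0.4616 km⁻¹

0.462 km⁻¹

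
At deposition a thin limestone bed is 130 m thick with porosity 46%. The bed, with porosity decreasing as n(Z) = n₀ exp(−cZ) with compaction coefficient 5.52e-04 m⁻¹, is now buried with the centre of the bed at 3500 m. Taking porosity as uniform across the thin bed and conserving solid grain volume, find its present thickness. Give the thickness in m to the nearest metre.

75 m

Working in km (1 km = 1000 m; c in km⁻¹ = c in m⁻¹ × 1000):
Porosity at 3.5 km: n = 0.46·exp(−0.552×3.5) = 0.0666
Solid-volume conservation: h(1−n) = h₀(1−n₀) ⇒ h = h₀·(1−n₀)/(1−n)
h = 0.13 × (1 − 0.46)/(1 − 0.0666) = 0.13 × 0.5786 = 0.0752 km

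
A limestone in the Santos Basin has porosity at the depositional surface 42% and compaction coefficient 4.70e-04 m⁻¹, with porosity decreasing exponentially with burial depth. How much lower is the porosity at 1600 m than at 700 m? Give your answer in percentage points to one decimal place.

10.4 percentage points

Working in km (1 km = 1000 m; β in km⁻¹ = β in m⁻¹ × 1000):
φ(0.7) = 0.42·e^(−0.47×0.7) = 0.3023
φ(1.6) = 0.42·e^(−0.47×1.6) = 0.1980
Δφ = 0.3023 − 0.1980 = 0.1043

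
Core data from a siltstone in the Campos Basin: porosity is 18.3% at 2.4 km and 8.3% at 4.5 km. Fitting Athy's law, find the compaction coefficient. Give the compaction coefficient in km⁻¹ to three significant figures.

0.376 km⁻¹

Athy: n(Z) = n₀ e^(−βZ) ⇒ n₁/n₂ = e^{β(Z₂−Z₁)} ⇒ β = ln(n₁/n₂)/(Z₂−Z₁)
β = ln(0.183/0.083) / (4.5 − 2.4) = ln(2.205) / 2.1 = 0.7906 / 2.1 = 0.3765 km⁻¹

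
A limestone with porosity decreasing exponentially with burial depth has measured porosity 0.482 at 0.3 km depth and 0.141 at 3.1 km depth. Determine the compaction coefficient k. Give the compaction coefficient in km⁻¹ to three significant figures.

0.439 km⁻¹

Athy: φ(Z) = φ₀ e^(−kZ) ⇒ φ₁/φ₂ = e^{k(Z₂−Z₁)} ⇒ k = ln(φ₁/φ₂)/(Z₂−Z₁)
k = ln(0.482/0.141) / (3.1 − 0.3) = ln(3.418) / 2.8 = 1.2292 / 2.8 = 0.439 km⁻¹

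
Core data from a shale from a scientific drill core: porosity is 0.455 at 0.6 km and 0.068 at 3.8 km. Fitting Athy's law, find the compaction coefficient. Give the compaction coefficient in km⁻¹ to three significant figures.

0.594 km⁻¹

Athy: φ(z) = φ₀ e^(−cz) ⇒ φ₁/φ₂ = e^{c(z₂−z₁)} ⇒ c = ln(φ₁/φ₂)/(z₂−z₁)
c = ln(0.455/0.068) / (3.8 − 0.6) = ln(6.691) / 3.2 = 1.9008 / 3.2 = 0.594 km⁻¹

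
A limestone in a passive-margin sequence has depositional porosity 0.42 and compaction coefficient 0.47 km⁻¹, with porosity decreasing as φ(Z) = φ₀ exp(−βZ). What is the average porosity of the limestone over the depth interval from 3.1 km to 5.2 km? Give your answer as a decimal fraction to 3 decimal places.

0.062

⟨φ⟩ = (1/(Z₂−Z₁)) ∫ φ₀ e^(−βZ) dZ = φ₀·(e^(−β·Z₁) − e^(−β·Z₂)) / (β·(Z₂−Z₁))
e^(−0.47×3.1) = 0.2329; e^(−0.47×5.2) = 0.0868
⟨φ⟩ = 0.42 × (0.2329 − 0.0868) / (0.47 × 2.1) = 0.42 × 0.1480 = 0.0622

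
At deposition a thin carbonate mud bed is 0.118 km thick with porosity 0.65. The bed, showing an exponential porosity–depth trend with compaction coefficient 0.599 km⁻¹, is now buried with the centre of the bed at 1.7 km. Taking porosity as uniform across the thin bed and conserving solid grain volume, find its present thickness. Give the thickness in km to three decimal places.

Porosity at 1.7 km: phi = 0.65·exp(−0.599×1.7) = 0.2348
Solid-volume conservation: h(1−phi) = h₀(1−phi₀) ⇒ h = h₀·(1−phi₀)/(1−phi)
h = 0.118 × (1 − 0.65)/(1 − 0.2348) = 0.118 × 0.4574 = 0.0540 km

0.054 km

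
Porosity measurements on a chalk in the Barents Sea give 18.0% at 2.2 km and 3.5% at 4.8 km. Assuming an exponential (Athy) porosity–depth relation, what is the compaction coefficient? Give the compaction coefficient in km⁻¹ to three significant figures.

0.630 km⁻¹

Athy: φ(Z) = φ₀ e^(−cZ) ⇒ φ₁/φ₂ = e^{c(Z₂−Z₁)} ⇒ c = ln(φ₁/φ₂)/(Z₂−Z₁)
c = ln(0.18/0.035) / (4.8 − 2.2) = ln(5.143) / 2.6 = 1.6376 / 2.6 = 0.6298 km⁻¹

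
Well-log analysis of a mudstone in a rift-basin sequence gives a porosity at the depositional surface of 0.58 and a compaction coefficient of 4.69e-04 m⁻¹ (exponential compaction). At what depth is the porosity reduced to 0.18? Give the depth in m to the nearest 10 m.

2490 m

Working in km (1 km = 1000 m; c in km⁻¹ = c in m⁻¹ × 1000):
Invert Athy's law: z = ln(n₀/n) / c
z = ln(0.58/0.18) / 0.469 = ln(3.222) / 0.469 = 1.1701 / 0.469 = 2.495 km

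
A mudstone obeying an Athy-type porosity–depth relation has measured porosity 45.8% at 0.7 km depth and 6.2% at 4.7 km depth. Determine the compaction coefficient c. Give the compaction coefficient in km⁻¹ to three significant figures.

0.500 km⁻¹

Athy: phi(d) = phi₀ e^(−cd) ⇒ phi₁/phi₂ = e^{c(d₂−d₁)} ⇒ c = ln(phi₁/phi₂)/(d₂−d₁)
c = ln(0.458/0.062) / (4.7 − 0.7) = ln(7.387) / 4 = 1.9997 / 4 = 0.4999 km⁻¹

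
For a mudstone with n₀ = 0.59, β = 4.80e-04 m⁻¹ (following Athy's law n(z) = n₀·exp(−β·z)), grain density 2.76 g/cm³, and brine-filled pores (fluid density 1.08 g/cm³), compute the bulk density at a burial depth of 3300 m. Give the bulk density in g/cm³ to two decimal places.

Working in km (1 km = 1000 m; β in km⁻¹ = β in m⁻¹ × 1000):
Porosity at depth: n = 0.59·exp(−0.48×3.3) = 0.59×0.2052 = 0.1210
Bulk density: ρ_b = (1−n)ρ_g + n·ρ_f = 0.8790×2.76 + 0.1210×1.08
       = 2.426 + 0.131 = 2.557 g/cm³

2.56 g/cm³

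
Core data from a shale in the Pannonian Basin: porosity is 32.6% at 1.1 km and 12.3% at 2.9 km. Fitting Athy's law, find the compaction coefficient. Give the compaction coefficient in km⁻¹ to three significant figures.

Athy: phi(Z) = phi₀ e^(−kZ) ⇒ phi₁/phi₂ = e^{k(Z₂−Z₁)} ⇒ k = ln(phi₁/phi₂)/(Z₂−Z₁)
k = ln(0.326/0.123) / (2.9 − 1.1) = ln(2.65) / 1.8 = 0.9747 / 1.8 = 0.5415 km⁻¹

0.542 km⁻¹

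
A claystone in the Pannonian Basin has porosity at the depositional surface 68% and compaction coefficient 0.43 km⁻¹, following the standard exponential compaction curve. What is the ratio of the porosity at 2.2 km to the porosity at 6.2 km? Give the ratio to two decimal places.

5.58

φ(z₁)/φ(z₂) = e^(−c·z₁)/e^(−c·z₂) = e^{c(z₂−z₁)}
= exp(0.43 × 4) = exp(1.72) = 5.5845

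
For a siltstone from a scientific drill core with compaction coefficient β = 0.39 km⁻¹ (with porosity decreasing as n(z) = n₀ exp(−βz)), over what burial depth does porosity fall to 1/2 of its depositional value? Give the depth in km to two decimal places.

n/n₀ = 1/2 ⇒ exp(−β·z) = 1/2 ⇒ z = ln(2) / β
z = 0.6931 / 0.39 = 1.777 km

1.78 km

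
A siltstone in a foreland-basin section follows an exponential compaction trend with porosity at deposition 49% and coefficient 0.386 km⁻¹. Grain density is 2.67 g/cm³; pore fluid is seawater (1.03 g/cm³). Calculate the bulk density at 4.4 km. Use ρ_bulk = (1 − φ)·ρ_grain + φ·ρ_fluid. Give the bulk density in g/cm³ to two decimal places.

2.52 g/cm³

Porosity at depth: n = 0.49·exp(−0.386×4.4) = 0.49×0.1830 = 0.0897
Bulk density: ρ_b = (1−n)ρ_g + n·ρ_f = 0.9103×2.67 + 0.0897×1.03
       = 2.431 + 0.092 = 2.523 g/cm³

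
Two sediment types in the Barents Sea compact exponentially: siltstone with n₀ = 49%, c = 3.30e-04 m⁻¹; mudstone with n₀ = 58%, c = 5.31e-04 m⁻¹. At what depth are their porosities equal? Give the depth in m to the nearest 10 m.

840 m

Working in km (1 km = 1000 m; c in km⁻¹ = c in m⁻¹ × 1000):
Set n₀ₐ e^(−cₐZ) = n₀ᵦ e^(−cᵦZ) ⇒ ln(n₀ₐ/n₀ᵦ) = (cₐ − cᵦ)·Z
Z = ln(0.49/0.58) / (0.33 − 0.531) = -0.1686 / -0.201 = 0.839 km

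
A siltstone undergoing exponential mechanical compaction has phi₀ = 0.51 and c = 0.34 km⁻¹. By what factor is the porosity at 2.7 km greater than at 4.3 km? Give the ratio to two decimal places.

phi(z₁)/phi(z₂) = e^(−c·z₁)/e^(−c·z₂) = e^{c(z₂−z₁)}
= exp(0.34 × 1.6) = exp(0.544) = 1.7229

1.72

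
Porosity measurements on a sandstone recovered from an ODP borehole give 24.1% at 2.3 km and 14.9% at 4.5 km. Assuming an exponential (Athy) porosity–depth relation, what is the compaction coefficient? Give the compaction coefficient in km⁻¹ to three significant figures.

0.219 km⁻¹

Athy: φ(Z) = φ₀ e^(−βZ) ⇒ φ₁/φ₂ = e^{β(Z₂−Z₁)} ⇒ β = ln(φ₁/φ₂)/(Z₂−Z₁)
β = ln(0.241/0.149) / (4.5 − 2.3) = ln(1.617) / 2.2 = 0.4809 / 2.2 = 0.2186 km⁻¹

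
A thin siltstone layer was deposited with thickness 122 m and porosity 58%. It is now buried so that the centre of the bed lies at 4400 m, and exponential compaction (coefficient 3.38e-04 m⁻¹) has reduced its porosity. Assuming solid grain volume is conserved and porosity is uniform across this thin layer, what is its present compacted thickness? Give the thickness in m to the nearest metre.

Working in km (1 km = 1000 m; c in km⁻¹ = c in m⁻¹ × 1000):
Porosity at 4.4 km: φ = 0.58·exp(−0.338×4.4) = 0.1311
Solid-volume conservation: h(1−φ) = h₀(1−φ₀) ⇒ h = h₀·(1−φ₀)/(1−φ)
h = 0.122 × (1 − 0.58)/(1 − 0.1311) = 0.122 × 0.4834 = 0.0590 km

59 m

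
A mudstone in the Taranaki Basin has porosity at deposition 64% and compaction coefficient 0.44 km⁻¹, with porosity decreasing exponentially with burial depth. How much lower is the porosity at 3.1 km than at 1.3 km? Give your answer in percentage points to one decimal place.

phi(1.3) = 0.64·e^(−0.44×1.3) = 0.3612
phi(3.1) = 0.64·e^(−0.44×3.1) = 0.1636
Δphi = 0.3612 − 0.1636 = 0.1976

19.8 percentage points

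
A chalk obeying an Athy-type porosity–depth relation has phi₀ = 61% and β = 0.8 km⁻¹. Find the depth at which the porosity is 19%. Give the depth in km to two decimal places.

1.46 km

Invert Athy's law: Z = ln(phi₀/phi) / β
Z = ln(0.61/0.19) / 0.8 = ln(3.211) / 0.8 = 1.1664 / 0.8 = 1.458 km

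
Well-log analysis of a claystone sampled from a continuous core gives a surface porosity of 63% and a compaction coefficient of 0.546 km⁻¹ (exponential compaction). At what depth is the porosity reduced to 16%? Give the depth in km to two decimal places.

2.51 km

Invert Athy's law: z = ln(φ₀/φ) / c
z = ln(0.63/0.16) / 0.546 = ln(3.938) / 0.546 = 1.3705 / 0.546 = 2.510 km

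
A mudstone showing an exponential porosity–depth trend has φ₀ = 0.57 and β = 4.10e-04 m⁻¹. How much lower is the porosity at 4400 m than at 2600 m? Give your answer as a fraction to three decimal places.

0.102

Working in km (1 km = 1000 m; β in km⁻¹ = β in m⁻¹ × 1000):
φ(2.6) = 0.57·e^(−0.41×2.6) = 0.1963
φ(4.4) = 0.57·e^(−0.41×4.4) = 0.0938
Δφ = 0.1963 − 0.0938 = 0.1025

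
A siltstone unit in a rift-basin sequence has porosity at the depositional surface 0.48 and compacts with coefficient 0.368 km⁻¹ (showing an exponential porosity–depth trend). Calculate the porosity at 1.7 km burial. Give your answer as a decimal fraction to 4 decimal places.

φ = φ₀·exp(−c·z) = 0.48 × exp(−0.368 × 1.7) = 0.48 × exp(−0.6256)
  = 0.48 × 0.5349 = 0.2568

0.2568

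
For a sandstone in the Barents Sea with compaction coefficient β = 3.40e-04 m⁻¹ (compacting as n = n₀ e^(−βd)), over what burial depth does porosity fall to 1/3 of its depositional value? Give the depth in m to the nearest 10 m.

Working in km (1 km = 1000 m; β in km⁻¹ = β in m⁻¹ × 1000):
n/n₀ = 1/3 ⇒ exp(−β·d) = 1/3 ⇒ d = ln(3) / β
d = 1.0986 / 0.34 = 3.231 km

3230 m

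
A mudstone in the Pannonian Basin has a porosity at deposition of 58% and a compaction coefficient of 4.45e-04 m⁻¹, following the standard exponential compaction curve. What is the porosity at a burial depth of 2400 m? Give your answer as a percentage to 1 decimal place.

19.9%

Working in km (1 km = 1000 m; k in km⁻¹ = k in m⁻¹ × 1000):
φ = φ₀·exp(−k·d) = 0.58 × exp(−0.445 × 2.4) = 0.58 × exp(−1.068)
  = 0.58 × 0.3437 = 0.1993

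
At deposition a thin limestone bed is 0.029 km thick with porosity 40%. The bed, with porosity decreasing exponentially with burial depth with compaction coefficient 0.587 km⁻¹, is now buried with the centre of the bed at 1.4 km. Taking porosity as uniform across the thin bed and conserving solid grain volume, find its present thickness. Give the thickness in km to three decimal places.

Porosity at 1.4 km: φ = 0.4·exp(−0.587×1.4) = 0.1759
Solid-volume conservation: h(1−φ) = h₀(1−φ₀) ⇒ h = h₀·(1−φ₀)/(1−φ)
h = 0.029 × (1 − 0.4)/(1 − 0.1759) = 0.029 × 0.7280 = 0.0211 km

0.021 km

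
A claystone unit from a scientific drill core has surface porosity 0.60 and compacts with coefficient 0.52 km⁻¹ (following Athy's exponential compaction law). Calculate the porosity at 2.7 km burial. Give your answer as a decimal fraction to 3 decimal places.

0.147

n = n₀·exp(−k·d) = 0.6 × exp(−0.52 × 2.7) = 0.6 × exp(−1.404)
  = 0.6 × 0.2456 = 0.1474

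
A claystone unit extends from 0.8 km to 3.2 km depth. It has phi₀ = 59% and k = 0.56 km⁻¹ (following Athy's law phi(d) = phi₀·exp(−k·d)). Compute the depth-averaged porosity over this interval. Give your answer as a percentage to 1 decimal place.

⟨phi⟩ = (1/(d₂−d₁)) ∫ phi₀ e^(−kd) dd = phi₀·(e^(−k·d₁) − e^(−k·d₂)) / (k·(d₂−d₁))
e^(−0.56×0.8) = 0.6389; e^(−0.56×3.2) = 0.1666
⟨phi⟩ = 0.59 × (0.6389 − 0.1666) / (0.56 × 2.4) = 0.59 × 0.3514 = 0.2073

20.7%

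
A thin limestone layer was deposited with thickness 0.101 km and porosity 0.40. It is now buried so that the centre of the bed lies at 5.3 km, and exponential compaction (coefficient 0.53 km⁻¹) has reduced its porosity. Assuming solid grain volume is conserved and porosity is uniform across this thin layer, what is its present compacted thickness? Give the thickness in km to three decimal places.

Porosity at 5.3 km: phi = 0.4·exp(−0.53×5.3) = 0.0241
Solid-volume conservation: h(1−phi) = h₀(1−phi₀) ⇒ h = h₀·(1−phi₀)/(1−phi)
h = 0.101 × (1 − 0.4)/(1 − 0.0241) = 0.101 × 0.6148 = 0.0621 km

0.062 km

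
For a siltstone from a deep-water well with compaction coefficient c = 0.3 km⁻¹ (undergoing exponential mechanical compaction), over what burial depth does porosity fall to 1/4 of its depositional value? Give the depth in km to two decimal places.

φ/φ₀ = 1/4 ⇒ exp(−c·d) = 1/4 ⇒ d = ln(4) / c
d = 1.3863 / 0.3 = 4.621 km

4.62 km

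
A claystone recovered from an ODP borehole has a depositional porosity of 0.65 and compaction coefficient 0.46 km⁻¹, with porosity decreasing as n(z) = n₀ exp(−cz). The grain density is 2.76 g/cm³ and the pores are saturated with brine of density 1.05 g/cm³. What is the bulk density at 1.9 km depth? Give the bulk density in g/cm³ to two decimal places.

Porosity at depth: n = 0.65·exp(−0.46×1.9) = 0.65×0.4173 = 0.2712
Bulk density: ρ_b = (1−n)ρ_g + n·ρ_f = 0.7288×2.76 + 0.2712×1.05
       = 2.011 + 0.285 = 2.296 g/cm³

2.30 g/cm³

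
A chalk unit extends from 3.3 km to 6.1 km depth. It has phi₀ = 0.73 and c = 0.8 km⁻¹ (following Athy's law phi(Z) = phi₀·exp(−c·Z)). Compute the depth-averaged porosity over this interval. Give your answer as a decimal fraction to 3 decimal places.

0.021

⟨phi⟩ = (1/(Z₂−Z₁)) ∫ phi₀ e^(−cZ) dZ = phi₀·(e^(−c·Z₁) − e^(−c·Z₂)) / (c·(Z₂−Z₁))
e^(−0.8×3.3) = 0.0714; e^(−0.8×6.1) = 0.0076
⟨phi⟩ = 0.73 × (0.0714 − 0.0076) / (0.8 × 2.8) = 0.73 × 0.0285 = 0.0208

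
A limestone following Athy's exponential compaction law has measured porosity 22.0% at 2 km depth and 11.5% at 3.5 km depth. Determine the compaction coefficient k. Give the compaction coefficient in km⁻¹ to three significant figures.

0.432 km⁻¹

Athy: φ(Z) = φ₀ e^(−kZ) ⇒ φ₁/φ₂ = e^{k(Z₂−Z₁)} ⇒ k = ln(φ₁/φ₂)/(Z₂−Z₁)
k = ln(0.22/0.115) / (3.5 − 2) = ln(1.913) / 1.5 = 0.6487 / 1.5 = 0.4325 km⁻¹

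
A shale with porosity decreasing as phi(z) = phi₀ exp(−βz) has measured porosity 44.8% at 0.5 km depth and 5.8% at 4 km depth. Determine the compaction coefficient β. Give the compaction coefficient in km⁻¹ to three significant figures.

Athy: phi(z) = phi₀ e^(−βz) ⇒ phi₁/phi₂ = e^{β(z₂−z₁)} ⇒ β = ln(phi₁/phi₂)/(z₂−z₁)
β = ln(0.448/0.058) / (4 − 0.5) = ln(7.724) / 3.5 = 2.0444 / 3.5 = 0.5841 km⁻¹

0.584 km⁻¹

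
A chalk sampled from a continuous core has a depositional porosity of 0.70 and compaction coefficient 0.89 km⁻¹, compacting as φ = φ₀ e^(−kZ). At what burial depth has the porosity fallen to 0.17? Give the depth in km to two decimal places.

1.59 km

Invert Athy's law: Z = ln(φ₀/φ) / k
Z = ln(0.7/0.17) / 0.89 = ln(4.118) / 0.89 = 1.4153 / 0.89 = 1.590 km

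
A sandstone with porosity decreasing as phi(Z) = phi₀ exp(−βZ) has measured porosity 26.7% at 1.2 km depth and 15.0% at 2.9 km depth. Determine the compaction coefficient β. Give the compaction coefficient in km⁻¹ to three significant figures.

Athy: phi(Z) = phi₀ e^(−βZ) ⇒ phi₁/phi₂ = e^{β(Z₂−Z₁)} ⇒ β = ln(phi₁/phi₂)/(Z₂−Z₁)
β = ln(0.267/0.15) / (2.9 − 1.2) = ln(1.78) / 1.7 = 0.5766 / 1.7 = 0.3392 km⁻¹

0.339 km⁻¹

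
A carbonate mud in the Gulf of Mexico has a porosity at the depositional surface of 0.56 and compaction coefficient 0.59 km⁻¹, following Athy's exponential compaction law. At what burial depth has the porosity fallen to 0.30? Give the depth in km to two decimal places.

1.06 km

Invert Athy's law: d = ln(φ₀/φ) / β
d = ln(0.56/0.3) / 0.59 = ln(1.867) / 0.59 = 0.6242 / 0.59 = 1.058 km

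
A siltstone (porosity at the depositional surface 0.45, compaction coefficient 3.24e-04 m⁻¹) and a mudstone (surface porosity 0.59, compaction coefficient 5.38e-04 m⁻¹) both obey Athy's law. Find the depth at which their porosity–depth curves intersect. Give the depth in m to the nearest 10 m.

Working in km (1 km = 1000 m; β in km⁻¹ = β in m⁻¹ × 1000):
Set n₀ₐ e^(−βₐz) = n₀ᵦ e^(−βᵦz) ⇒ ln(n₀ₐ/n₀ᵦ) = (βₐ − βᵦ)·z
z = ln(0.45/0.59) / (0.324 − 0.538) = -0.2709 / -0.214 = 1.266 km

1270 m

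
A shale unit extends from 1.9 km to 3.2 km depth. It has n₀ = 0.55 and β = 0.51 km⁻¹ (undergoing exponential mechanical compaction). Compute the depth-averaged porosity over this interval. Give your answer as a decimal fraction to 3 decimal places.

⟨n⟩ = (1/(Z₂−Z₁)) ∫ n₀ e^(−βZ) dZ = n₀·(e^(−β·Z₁) − e^(−β·Z₂)) / (β·(Z₂−Z₁))
e^(−0.51×1.9) = 0.3795; e^(−0.51×3.2) = 0.1955
⟨n⟩ = 0.55 × (0.3795 − 0.1955) / (0.51 × 1.3) = 0.55 × 0.2774 = 0.1526

0.153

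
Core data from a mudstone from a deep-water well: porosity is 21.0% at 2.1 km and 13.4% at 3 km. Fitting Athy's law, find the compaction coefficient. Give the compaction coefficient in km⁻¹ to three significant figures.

Athy: n(d) = n₀ e^(−cd) ⇒ n₁/n₂ = e^{c(d₂−d₁)} ⇒ c = ln(n₁/n₂)/(d₂−d₁)
c = ln(0.21/0.134) / (3 − 2.1) = ln(1.567) / 0.9 = 0.4493 / 0.9 = 0.4992 km⁻¹

0.499 km⁻¹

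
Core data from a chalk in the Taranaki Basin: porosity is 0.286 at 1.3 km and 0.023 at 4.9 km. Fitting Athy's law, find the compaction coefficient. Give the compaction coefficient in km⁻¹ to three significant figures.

0.700 km⁻¹

Athy: phi(z) = phi₀ e^(−βz) ⇒ phi₁/phi₂ = e^{β(z₂−z₁)} ⇒ β = ln(phi₁/phi₂)/(z₂−z₁)
β = ln(0.286/0.023) / (4.9 − 1.3) = ln(12.43) / 3.6 = 2.5205 / 3.6 = 0.7001 km⁻¹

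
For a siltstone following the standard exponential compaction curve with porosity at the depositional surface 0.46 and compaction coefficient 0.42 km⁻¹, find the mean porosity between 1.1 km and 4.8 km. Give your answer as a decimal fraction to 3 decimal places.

⟨n⟩ = (1/(d₂−d₁)) ∫ n₀ e^(−βd) dd = n₀·(e^(−β·d₁) − e^(−β·d₂)) / (β·(d₂−d₁))
e^(−0.42×1.1) = 0.6300; e^(−0.42×4.8) = 0.1332
⟨n⟩ = 0.46 × (0.6300 − 0.1332) / (0.42 × 3.7) = 0.46 × 0.3197 = 0.1471

0.147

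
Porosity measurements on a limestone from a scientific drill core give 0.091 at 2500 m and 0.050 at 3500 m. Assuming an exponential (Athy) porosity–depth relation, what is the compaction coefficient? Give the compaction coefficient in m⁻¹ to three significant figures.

0.000599 m⁻¹

Working in km (1 km = 1000 m; k in km⁻¹ = k in m⁻¹ × 1000):
Athy: n(d) = n₀ e^(−kd) ⇒ n₁/n₂ = e^{k(d₂−d₁)} ⇒ k = ln(n₁/n₂)/(d₂−d₁)
k = ln(0.091/0.05) / (3.5 − 2.5) = ln(1.82) / 1 = 0.5988 / 1 = 0.5988 km⁻¹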